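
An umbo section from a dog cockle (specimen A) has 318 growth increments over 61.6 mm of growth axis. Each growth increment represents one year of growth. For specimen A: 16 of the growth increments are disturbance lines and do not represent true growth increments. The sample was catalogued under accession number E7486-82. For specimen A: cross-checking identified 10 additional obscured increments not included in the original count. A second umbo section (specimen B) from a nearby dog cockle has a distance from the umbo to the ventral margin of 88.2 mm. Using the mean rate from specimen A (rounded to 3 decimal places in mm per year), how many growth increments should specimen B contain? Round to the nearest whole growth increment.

448 growth increments

Specimen A: adjusted count: 318 − 16 + 10 = 312 growth increments.
A: 61.6 mm over 312 years gives 61.6 / 312 ≈ 0.197 mm per year.
B spans 88.2 / 0.197 = 447.72 years ≈ 448 growth increments.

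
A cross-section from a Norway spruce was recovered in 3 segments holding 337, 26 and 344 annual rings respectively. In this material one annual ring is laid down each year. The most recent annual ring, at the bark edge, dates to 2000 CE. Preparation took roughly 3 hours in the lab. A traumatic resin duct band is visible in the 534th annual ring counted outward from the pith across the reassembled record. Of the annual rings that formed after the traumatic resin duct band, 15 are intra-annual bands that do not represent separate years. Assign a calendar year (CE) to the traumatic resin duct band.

Total annual rings = 337 + 26 + 344 = 707.
Between annual ring 534 and the bark edge there are 707 − 534 = 173 annual rings.
Excluding 15 false annual rings: 173 − 15 = 158.
2000 − 158 = 1842 CE.

1842 CE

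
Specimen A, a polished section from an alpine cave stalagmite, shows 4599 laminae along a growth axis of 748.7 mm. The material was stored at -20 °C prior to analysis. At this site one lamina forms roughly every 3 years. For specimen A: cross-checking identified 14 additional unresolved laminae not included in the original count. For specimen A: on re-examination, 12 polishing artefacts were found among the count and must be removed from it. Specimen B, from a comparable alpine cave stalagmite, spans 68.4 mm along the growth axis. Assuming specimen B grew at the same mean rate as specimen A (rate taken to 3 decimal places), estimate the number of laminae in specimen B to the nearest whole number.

Specimen A: adjusted count: 4599 − 12 + 14 = 4601 laminae.
Specimen A: at 3 years per lamina, 4601 × 3 = 13803 years.
A: Extension rate ≈ 748.7 / 13803 = 0.054 mm/year.
Specimen B: 68.4 mm / 0.054 mm per year = 1266.67 years; at 3 years per lamina that is 1266.67 / 3 ≈ 422 laminae.

422 laminae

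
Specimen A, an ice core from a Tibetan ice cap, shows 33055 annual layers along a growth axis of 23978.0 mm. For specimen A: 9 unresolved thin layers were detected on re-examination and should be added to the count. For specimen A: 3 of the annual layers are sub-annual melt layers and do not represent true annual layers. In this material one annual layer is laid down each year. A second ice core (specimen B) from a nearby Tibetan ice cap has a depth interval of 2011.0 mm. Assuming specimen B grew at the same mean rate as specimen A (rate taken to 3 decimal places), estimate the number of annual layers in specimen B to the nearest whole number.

2774 annual layers

Specimen A: true annual layer count = 33055 − 3 + 9 = 33061.
A: Extension rate ≈ 23978.0 / 33061 = 0.725 mm per year.
B spans 2011.0 / 0.725 = 2773.79 years ≈ 2774 annual layers.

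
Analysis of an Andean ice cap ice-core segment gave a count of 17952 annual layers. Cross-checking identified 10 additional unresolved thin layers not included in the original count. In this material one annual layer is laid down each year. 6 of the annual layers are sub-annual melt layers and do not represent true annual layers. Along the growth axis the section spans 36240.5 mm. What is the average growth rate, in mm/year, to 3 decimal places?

2.018 mm/year

Correcting the raw count gives 17952 − 6 + 10 = 17956 true annual layers.
36240.5 mm over 17956 years gives 36240.5 / 17956 ≈ 2.018 mm/year.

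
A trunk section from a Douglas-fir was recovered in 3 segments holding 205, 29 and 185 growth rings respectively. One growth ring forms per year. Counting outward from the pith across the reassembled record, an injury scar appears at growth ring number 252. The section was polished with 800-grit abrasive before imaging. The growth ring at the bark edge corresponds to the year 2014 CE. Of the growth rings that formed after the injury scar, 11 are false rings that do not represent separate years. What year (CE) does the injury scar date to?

Total growth rings = 205 + 29 + 185 = 419.
419 − 252 = 167 growth rings lie beyond the injury scar toward the bark edge.
Excluding 11 false growth rings: 167 − 11 = 156.
Counting back 156 years from 2014 CE places the injury scar in 2014 − 156 = 1858 CE.

1858 CE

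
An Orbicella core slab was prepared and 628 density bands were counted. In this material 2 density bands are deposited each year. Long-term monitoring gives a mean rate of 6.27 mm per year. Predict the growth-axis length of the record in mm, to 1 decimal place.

With 2 density bands per year, 628 / 2 = 314 years.
Length ≈ 6.27 × 314 = 1968.8 mm.

1968.8 mm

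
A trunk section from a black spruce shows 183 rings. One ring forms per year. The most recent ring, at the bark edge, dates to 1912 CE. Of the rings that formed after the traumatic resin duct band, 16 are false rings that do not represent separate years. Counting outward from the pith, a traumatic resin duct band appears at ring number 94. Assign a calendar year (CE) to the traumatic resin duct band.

183 − 94 = 89 rings lie beyond the traumatic resin duct band toward the bark edge.
Removing the 16 false rings leaves 89 − 16 = 73 true rings beyond the traumatic resin duct band.
Counting back 73 years from 1912 CE places the traumatic resin duct band in 1912 − 73 = 1839 CE.

1839 CE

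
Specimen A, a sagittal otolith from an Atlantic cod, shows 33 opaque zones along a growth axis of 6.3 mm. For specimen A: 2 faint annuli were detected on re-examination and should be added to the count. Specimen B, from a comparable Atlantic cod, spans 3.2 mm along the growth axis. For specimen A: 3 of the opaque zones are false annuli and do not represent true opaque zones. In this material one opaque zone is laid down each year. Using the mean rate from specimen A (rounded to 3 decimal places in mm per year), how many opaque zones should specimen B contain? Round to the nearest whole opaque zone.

Specimen A: true opaque zone count = 33 − 3 + 2 = 32.
A: Mean rate = 6.3 mm / 32 years ≈ 0.197 mm/yr.
B spans 3.2 / 0.197 = 16.24 years ≈ 16 opaque zones.

16 opaque zones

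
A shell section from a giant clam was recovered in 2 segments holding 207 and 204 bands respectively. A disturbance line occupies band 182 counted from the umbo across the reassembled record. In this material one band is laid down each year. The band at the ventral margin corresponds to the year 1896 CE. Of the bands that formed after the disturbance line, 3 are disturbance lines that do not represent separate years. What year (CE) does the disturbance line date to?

Total bands = 207 + 204 = 411.
The disturbance line sits at band 182 from the umbo, so 411 − 182 = 229 bands formed after it.
Excluding 3 false bands: 229 − 3 = 226.
Counting back 226 years from 1896 CE places the disturbance line in 1896 − 226 = 1670 CE.

1670 CE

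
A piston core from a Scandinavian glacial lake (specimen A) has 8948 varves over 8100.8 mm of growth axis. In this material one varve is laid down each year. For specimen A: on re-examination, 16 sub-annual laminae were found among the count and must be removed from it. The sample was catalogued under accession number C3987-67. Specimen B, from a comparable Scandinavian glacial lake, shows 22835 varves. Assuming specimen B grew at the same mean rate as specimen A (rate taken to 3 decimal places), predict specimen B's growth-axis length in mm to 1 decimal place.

Specimen A: adjusted count: 8948 − 16 = 8932 varves.
A: Mean rate = 8100.8 mm / 8932 years ≈ 0.907 mm/yr.
For B, 0.907 mm/year × 22835 years = 20711.3 mm.

20711.3 mm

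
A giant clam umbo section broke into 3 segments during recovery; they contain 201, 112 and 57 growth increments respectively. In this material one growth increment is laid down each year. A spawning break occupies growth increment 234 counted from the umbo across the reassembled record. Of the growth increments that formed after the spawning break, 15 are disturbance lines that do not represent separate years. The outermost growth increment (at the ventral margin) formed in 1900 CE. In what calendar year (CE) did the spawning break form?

Total growth increments = 201 + 112 + 57 = 370.
Between growth increment 234 and the ventral margin there are 370 − 234 = 136 growth increments.
Removing the 15 false growth increments leaves 136 − 15 = 121 true growth increments beyond the spawning break.
The growth increment at the ventral margin is 1900 CE, so the spawning break dates to 1900 − 121 = 1779 CE.

1779 CE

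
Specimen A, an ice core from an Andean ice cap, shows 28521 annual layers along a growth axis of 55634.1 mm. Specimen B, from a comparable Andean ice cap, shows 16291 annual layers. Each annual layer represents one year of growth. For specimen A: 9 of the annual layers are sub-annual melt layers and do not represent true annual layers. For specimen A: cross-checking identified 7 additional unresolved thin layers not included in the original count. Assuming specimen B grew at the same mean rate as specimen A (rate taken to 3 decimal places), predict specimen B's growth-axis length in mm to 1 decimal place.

31783.7 mm

Specimen A: after corrections the count is 28521 − 9 + 7 = 28519 annual layers.
A: 55634.1 mm over 28519 years gives 55634.1 / 28519 ≈ 1.951 mm/yr.
For B, 1.951 mm/year × 16291 years = 31783.7 mm.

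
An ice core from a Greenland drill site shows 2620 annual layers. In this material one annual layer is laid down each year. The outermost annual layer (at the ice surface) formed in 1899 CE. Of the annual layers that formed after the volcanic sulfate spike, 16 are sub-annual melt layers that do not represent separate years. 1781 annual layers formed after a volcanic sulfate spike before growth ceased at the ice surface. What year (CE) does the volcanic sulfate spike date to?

134 CE

1781 annual layers post-date the volcanic sulfate spike.
1781 − 16 false = 1765 true annual layers after the volcanic sulfate spike.
The annual layer at the ice surface is 1899 CE, so the volcanic sulfate spike dates to 1899 − 1765 = 134 CE.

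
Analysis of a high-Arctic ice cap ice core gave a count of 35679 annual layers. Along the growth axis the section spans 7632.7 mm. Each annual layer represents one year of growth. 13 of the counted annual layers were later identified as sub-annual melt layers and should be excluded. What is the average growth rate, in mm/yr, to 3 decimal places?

Adjusted count: 35679 − 13 = 35666 annual layers.
Mean rate = 7632.7 mm / 35666 years ≈ 0.214 mm/yr.

0.214 mm/yr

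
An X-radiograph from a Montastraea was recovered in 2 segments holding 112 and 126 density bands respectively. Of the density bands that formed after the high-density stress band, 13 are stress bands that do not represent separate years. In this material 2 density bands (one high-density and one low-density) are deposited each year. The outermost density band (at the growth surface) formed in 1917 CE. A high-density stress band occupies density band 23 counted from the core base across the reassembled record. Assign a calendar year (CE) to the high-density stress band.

1816 CE

Total density bands = 112 + 126 = 238.
238 − 23 = 215 density bands lie beyond the high-density stress band toward the growth surface.
215 − 13 false = 202 true density bands after the high-density stress band.
202 density bands at 2 per year is 202 / 2 = 101 years.
Counting back 101 years from 1917 CE places the high-density stress band in 1917 − 101 = 1816 CE.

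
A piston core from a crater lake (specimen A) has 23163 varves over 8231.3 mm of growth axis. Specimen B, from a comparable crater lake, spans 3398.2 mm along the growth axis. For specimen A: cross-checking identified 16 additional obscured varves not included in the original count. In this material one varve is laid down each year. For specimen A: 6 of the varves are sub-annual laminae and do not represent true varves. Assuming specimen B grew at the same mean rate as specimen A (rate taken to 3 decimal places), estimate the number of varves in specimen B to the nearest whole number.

Specimen A: adjusted count: 23163 − 6 + 16 = 23173 varves.
A: 8231.3 mm over 23173 years gives 8231.3 / 23173 ≈ 0.355 mm per year.
Specimen B: 3398.2 mm / 0.355 mm per year = 9572.39 years ≈ 9572 varves.

9572 varves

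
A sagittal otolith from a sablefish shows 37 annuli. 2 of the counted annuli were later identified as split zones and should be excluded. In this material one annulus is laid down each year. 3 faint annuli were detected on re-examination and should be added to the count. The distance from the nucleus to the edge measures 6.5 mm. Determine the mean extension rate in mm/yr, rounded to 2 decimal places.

True annulus count = 37 − 2 + 3 = 38.
Mean rate = 6.5 mm / 38 years ≈ 0.17 mm/yr.

0.17 mm/yr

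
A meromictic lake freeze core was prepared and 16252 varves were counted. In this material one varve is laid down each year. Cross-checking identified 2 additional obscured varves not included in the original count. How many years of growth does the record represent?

After corrections the count is 16252 + 2 = 16254 varves.
With a one-to-one varve periodicity this is 16254 years.

16254 years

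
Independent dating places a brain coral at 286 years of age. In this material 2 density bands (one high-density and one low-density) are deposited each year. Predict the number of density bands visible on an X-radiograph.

Expected density bands: 286 × 2 = 572.
So 572 density bands should be present.

572 density bands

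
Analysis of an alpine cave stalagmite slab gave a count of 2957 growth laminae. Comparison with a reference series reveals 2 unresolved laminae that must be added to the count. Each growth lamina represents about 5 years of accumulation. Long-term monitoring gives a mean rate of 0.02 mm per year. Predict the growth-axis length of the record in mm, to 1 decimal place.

True growth lamina count = 2957 + 2 = 2959.
2959 growth laminae at 5 years each span 2959 × 5 = 14795 years.
Predicted length = 0.02 mm/year × 14795 years = 295.9 mm.

295.9 mm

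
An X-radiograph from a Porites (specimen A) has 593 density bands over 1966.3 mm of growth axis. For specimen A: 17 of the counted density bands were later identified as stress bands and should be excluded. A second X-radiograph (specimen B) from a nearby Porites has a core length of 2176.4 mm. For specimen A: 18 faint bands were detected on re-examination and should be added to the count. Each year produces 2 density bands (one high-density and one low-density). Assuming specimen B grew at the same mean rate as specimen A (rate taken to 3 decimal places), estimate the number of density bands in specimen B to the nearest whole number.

Specimen A: after corrections the count is 593 − 17 + 18 = 594 density bands.
Specimen A: with 2 density bands per year, 594 / 2 = 297 years.
A: Mean rate = 1966.3 mm / 297 years ≈ 6.621 mm per year.
Specimen B: 2176.4 mm / 6.621 mm per year = 328.71 years; at 2 density bands per year that is 328.71 × 2 ≈ 657 density bands.

657 density bands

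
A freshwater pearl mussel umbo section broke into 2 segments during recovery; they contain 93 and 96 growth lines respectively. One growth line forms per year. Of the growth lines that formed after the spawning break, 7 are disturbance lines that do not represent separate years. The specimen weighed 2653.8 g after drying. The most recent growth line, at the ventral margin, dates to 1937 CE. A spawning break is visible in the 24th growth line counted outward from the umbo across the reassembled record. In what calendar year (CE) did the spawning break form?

Total growth lines = 93 + 96 = 189.
189 − 24 = 165 growth lines lie beyond the spawning break toward the ventral margin.
Removing the 7 false growth lines leaves 165 − 7 = 158 true growth lines beyond the spawning break.
1937 − 158 = 1779 CE.

1779 CE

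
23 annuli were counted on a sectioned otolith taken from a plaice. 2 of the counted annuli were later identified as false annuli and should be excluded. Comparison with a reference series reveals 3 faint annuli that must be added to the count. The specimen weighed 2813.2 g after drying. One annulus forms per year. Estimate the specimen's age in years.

Correcting the raw count gives 23 − 2 + 3 = 24 true annuli.
One annulus per year makes the duration 24 years.

24 years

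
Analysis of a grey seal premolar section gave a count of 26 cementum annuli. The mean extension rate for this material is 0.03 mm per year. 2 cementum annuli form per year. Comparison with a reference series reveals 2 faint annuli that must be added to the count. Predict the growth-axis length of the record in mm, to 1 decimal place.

Adjusted count: 26 + 2 = 28 cementum annuli.
With 2 cementum annuli per year, 28 / 2 = 14 years.
Length ≈ 0.03 × 14 = 0.4 mm.

0.4 mm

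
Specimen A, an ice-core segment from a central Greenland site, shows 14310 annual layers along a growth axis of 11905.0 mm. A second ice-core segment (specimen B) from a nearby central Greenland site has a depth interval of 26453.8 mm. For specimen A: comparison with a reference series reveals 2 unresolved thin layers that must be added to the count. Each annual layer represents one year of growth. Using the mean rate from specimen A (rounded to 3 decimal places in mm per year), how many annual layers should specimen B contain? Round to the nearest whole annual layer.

31795 annual layers

Specimen A: true annual layer count = 14310 + 2 = 14312.
A: Mean rate = 11905.0 mm / 14312 years ≈ 0.832 mm/year.
Specimen B: 26453.8 mm / 0.832 mm per year = 31795.43 years ≈ 31795 annual layers.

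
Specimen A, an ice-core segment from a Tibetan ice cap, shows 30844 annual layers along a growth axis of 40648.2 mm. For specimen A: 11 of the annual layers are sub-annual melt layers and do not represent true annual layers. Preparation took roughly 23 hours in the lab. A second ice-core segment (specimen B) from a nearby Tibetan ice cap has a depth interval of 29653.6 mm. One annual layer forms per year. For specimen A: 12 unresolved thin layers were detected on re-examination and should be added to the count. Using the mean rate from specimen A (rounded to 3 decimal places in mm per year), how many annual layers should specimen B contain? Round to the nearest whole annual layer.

Specimen A: adjusted count: 30844 − 11 + 12 = 30845 annual layers.
A: Mean rate = 40648.2 mm / 30845 years ≈ 1.318 mm/year.
For B, 29653.6 / 1.318 = 22498.94 years ≈ 22499 annual layers.

22499 annual layers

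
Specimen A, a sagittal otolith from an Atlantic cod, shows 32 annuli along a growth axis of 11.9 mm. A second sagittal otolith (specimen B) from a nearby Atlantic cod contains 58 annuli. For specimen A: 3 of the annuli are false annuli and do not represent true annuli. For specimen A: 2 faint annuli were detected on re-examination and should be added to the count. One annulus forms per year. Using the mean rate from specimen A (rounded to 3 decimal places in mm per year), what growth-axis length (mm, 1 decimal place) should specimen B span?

Specimen A: after corrections the count is 32 − 3 + 2 = 31 annuli.
A: Mean rate = 11.9 mm / 31 years ≈ 0.384 mm per year.
Length of B = 0.384 × 58 = 22.3 mm.

22.3 mm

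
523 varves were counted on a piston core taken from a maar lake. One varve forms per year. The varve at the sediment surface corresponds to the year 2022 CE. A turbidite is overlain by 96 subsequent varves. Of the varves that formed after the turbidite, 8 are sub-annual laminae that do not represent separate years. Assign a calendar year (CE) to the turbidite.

There are 96 varves younger than the turbidite.
Removing the 8 false varves leaves 96 − 8 = 88 true varves beyond the turbidite.
The varve at the sediment surface is 2022 CE, so the turbidite dates to 2022 − 88 = 1934 CE.

1934 CE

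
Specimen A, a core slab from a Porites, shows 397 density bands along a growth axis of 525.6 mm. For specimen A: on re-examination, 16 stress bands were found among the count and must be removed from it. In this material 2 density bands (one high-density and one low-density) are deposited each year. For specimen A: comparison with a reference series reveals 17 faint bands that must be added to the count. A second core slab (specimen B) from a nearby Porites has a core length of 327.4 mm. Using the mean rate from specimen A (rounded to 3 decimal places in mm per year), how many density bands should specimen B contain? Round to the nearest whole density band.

Specimen A: true density band count = 397 − 16 + 17 = 398.
Specimen A: with 2 density bands per year, 398 / 2 = 199 years.
A: Mean rate = 525.6 mm / 199 years ≈ 2.641 mm per year.
For B, 327.4 / 2.641 = 123.97 years; at 2 density bands per year that is 123.97 × 2 ≈ 248 density bands.

248 density bands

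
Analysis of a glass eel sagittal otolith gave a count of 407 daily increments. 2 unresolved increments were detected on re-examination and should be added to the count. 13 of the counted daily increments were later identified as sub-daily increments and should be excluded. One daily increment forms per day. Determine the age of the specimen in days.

396 days

After corrections the count is 407 − 13 + 2 = 396 daily increments.
At one daily increment per day, that is 396 days.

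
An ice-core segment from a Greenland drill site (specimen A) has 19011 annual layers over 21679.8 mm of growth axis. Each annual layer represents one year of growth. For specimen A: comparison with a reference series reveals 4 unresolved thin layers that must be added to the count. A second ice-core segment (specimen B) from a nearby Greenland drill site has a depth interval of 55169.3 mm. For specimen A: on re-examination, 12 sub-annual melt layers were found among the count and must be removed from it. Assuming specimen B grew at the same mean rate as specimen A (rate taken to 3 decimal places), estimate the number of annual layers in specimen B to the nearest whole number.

Specimen A: after corrections the count is 19011 − 12 + 4 = 19003 annual layers.
A: Mean rate = 21679.8 mm / 19003 years ≈ 1.141 mm/year.
For B, 55169.3 / 1.141 = 48351.71 years ≈ 48352 annual layers.

48352 annual layers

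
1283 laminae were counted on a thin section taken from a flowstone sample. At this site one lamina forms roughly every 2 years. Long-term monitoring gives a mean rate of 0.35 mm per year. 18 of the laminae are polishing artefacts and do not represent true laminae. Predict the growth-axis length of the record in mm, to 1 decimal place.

885.5 mm

After corrections the count is 1283 − 18 = 1265 laminae.
1265 laminae at 2 years each span 1265 × 2 = 2530 years.
Length ≈ 0.35 × 2530 = 885.5 mm.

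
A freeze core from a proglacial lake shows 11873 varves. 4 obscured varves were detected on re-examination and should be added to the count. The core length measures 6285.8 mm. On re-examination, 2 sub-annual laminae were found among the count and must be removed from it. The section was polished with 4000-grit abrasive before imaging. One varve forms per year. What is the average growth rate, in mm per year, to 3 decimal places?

0.529 mm per year

Adjusted count: 11873 − 2 + 4 = 11875 varves.
6285.8 mm over 11875 years gives 6285.8 / 11875 ≈ 0.529 mm per year.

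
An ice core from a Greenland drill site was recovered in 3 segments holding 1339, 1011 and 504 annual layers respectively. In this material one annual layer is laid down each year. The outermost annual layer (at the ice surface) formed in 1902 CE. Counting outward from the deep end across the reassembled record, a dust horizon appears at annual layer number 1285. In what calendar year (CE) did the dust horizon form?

333 CE

Total annual layers = 1339 + 1011 + 504 = 2854.
The dust horizon sits at annual layer 1285 from the deep end, so 2854 − 1285 = 1569 annual layers formed after it.
1902 − 1569 = 333 CE.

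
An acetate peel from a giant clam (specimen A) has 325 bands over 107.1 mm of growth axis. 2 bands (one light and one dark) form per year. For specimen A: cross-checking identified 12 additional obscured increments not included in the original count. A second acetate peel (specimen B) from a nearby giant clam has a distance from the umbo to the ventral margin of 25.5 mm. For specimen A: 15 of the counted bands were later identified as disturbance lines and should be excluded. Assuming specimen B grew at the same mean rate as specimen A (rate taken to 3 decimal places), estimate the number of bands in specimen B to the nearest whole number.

Specimen A: adjusted count: 325 − 15 + 12 = 322 bands.
Specimen A: 322 bands at 2 per year is 322 / 2 = 161 years.
A: Mean rate = 107.1 mm / 161 years ≈ 0.665 mm/yr.
B spans 25.5 / 0.665 = 38.35 years; at 2 bands per year that is 38.35 × 2 ≈ 77 bands.

77 bands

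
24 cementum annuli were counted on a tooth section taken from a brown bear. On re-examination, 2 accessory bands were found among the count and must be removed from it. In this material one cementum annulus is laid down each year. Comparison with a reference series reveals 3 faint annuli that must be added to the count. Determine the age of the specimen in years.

25 years

Adjusted count: 24 − 2 + 3 = 25 cementum annuli.
At one cementum annulus per year, that is 25 years.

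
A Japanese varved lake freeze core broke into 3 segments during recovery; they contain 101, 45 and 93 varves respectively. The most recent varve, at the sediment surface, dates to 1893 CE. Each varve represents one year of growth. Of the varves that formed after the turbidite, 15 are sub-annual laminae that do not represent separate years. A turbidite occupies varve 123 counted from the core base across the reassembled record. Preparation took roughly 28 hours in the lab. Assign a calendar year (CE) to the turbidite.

Total varves = 101 + 45 + 93 = 239.
Between varve 123 and the sediment surface there are 239 − 123 = 116 varves.
116 − 15 false = 101 true varves after the turbidite.
Counting back 101 years from 1893 CE places the turbidite in 1893 − 101 = 1792 CE.

1792 CE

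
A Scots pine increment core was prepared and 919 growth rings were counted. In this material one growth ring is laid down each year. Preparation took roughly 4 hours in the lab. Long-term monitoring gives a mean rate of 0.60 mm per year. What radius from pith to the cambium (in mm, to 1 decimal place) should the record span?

919 years of growth are recorded.
Predicted length = 0.60 mm/year × 919 years = 551.4 mm.

551.4 mm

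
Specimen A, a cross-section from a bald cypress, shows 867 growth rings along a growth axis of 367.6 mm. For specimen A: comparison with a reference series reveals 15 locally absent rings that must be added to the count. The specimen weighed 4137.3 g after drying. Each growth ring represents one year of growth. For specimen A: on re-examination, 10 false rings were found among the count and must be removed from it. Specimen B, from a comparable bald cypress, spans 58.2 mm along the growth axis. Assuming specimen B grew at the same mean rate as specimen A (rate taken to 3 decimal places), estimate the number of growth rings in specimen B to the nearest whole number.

138 growth rings

Specimen A: true growth ring count = 867 − 10 + 15 = 872.
A: Mean rate = 367.6 mm / 872 years ≈ 0.422 mm per year.
B spans 58.2 / 0.422 = 137.91 years ≈ 138 growth rings.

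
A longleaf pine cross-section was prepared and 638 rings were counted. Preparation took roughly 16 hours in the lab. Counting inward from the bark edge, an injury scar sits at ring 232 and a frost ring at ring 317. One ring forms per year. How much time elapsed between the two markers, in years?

317 − 232 = 85 rings lie between the two events.
One ring per year makes the interval 85 years.

85 years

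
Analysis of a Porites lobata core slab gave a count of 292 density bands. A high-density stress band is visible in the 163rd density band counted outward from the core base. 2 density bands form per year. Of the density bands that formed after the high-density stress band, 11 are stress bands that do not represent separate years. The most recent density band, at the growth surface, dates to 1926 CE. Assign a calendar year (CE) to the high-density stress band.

1867 CE

The high-density stress band sits at density band 163 from the core base, so 292 − 163 = 129 density bands formed after it.
Excluding 11 false density bands: 129 − 11 = 118.
Dividing by 2 density bands per year: 118 / 2 = 59 years.
The density band at the growth surface is 1926 CE, so the high-density stress band dates to 1926 − 59 = 1867 CE.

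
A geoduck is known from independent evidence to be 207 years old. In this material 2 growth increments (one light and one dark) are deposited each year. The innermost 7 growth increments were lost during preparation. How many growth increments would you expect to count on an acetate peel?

407 growth increments

Expected growth increments: 207 × 2 = 414.
Subtracting the 7 growth increments not captured gives 414 − 7 = 407 growth increments in the record.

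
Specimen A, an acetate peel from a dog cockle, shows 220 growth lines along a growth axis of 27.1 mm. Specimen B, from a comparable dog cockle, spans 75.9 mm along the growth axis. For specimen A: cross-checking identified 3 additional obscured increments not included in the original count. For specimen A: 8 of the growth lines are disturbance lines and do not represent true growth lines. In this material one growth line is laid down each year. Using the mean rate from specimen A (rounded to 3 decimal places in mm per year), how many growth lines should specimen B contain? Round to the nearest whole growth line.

Specimen A: adjusted count: 220 − 8 + 3 = 215 growth lines.
A: Extension rate ≈ 27.1 / 215 = 0.126 mm per year.
B spans 75.9 / 0.126 = 602.38 years ≈ 602 growth lines.

602 growth lines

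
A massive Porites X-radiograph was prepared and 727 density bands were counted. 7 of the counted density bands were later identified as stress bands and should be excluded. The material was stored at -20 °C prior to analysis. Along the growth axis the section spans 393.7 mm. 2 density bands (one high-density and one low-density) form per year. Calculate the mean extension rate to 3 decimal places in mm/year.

True density band count = 727 − 7 = 720.
With 2 density bands per year, 720 / 2 = 360 years.
393.7 mm over 360 years gives 393.7 / 360 ≈ 1.094 mm/year.

1.094 mm/year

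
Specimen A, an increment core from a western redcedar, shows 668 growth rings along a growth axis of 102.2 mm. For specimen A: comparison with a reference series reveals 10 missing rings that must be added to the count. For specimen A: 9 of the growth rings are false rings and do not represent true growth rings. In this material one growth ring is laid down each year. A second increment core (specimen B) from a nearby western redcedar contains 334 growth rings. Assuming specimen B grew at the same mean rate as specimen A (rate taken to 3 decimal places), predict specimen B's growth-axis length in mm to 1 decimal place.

51.1 mm

Specimen A: correcting the raw count gives 668 − 9 + 10 = 669 true growth rings.
A: Mean rate = 102.2 mm / 669 years ≈ 0.153 mm/year.
B's length ≈ 0.153 × 334 = 51.1 mm.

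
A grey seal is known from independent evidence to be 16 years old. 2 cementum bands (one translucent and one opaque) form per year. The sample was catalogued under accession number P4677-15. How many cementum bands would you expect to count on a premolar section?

Expected cementum bands: 16 × 2 = 32.
So 32 cementum bands should be present.

32 cementum bands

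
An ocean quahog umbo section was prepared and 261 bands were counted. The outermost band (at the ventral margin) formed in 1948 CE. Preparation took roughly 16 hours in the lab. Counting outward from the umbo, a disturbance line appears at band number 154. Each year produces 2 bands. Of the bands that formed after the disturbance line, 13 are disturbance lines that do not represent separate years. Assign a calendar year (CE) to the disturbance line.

The disturbance line sits at band 154 from the umbo, so 261 − 154 = 107 bands formed after it.
Removing the 13 false bands leaves 107 − 13 = 94 true bands beyond the disturbance line.
94 bands at 2 per year is 94 / 2 = 47 years.
The band at the ventral margin is 1948 CE, so the disturbance line dates to 1948 − 47 = 1901 CE.

1901 CE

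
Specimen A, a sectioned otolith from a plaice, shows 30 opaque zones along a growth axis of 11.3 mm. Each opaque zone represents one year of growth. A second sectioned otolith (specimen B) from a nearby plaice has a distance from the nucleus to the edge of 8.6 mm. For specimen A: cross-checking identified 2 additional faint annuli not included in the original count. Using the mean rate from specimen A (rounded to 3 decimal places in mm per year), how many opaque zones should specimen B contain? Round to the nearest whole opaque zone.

24 opaque zones

Specimen A: correcting the raw count gives 30 + 2 = 32 true opaque zones.
A: Extension rate ≈ 11.3 / 32 = 0.353 mm/year.
Specimen B: 8.6 mm / 0.353 mm per year = 24.36 years ≈ 24 opaque zones.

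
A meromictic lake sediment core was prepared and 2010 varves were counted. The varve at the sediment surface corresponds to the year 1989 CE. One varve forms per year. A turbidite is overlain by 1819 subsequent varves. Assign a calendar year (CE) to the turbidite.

170 CE

1819 varves post-date the turbidite.
Counting back 1819 years from 1989 CE places the turbidite in 1989 − 1819 = 170 CE.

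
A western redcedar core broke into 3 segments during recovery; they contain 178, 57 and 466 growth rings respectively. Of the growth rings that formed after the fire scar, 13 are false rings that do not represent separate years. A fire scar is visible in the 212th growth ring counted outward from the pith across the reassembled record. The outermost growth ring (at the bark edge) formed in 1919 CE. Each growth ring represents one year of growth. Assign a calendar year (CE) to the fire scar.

Total growth rings = 178 + 57 + 466 = 701.
Between growth ring 212 and the bark edge there are 701 − 212 = 489 growth rings.
489 − 13 false = 476 true growth rings after the fire scar.
Counting back 476 years from 1919 CE places the fire scar in 1919 − 476 = 1443 CE.

1443 CE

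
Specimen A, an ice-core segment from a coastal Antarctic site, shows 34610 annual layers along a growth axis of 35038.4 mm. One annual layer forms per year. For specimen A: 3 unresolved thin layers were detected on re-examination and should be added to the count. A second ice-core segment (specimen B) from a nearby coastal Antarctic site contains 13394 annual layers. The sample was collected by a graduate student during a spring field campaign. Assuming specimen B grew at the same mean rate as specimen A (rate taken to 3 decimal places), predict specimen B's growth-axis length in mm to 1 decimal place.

Specimen A: adjusted count: 34610 + 3 = 34613 annual layers.
A: 35038.4 mm over 34613 years gives 35038.4 / 34613 ≈ 1.012 mm/yr.
For B, 1.012 mm/year × 13394 years = 13554.7 mm.

13554.7 mm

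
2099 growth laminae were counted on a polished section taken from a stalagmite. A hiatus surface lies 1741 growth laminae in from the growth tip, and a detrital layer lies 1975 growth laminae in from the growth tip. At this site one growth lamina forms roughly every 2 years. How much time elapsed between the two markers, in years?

The two markers are separated by 1975 − 1741 = 234 growth laminae.
234 growth laminae at 2 years each span 234 × 2 = 468 years.

468 yr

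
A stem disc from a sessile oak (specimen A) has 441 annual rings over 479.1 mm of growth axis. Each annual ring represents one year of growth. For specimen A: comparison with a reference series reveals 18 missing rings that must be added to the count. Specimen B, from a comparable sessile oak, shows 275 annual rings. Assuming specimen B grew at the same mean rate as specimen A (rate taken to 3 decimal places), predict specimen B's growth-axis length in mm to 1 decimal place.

Specimen A: adjusted count: 441 + 18 = 459 annual rings.
A: Mean rate = 479.1 mm / 459 years ≈ 1.044 mm/year.
Length of B = 1.044 × 275 = 287.1 mm.

287.1 mm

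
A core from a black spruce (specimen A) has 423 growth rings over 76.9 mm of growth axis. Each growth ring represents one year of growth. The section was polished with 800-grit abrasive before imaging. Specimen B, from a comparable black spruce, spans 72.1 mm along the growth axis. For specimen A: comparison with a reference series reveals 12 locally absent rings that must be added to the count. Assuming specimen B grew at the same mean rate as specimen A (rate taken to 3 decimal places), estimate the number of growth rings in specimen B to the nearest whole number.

Specimen A: adjusted count: 423 + 12 = 435 growth rings.
A: 76.9 mm over 435 years gives 76.9 / 435 ≈ 0.177 mm/year.
For B, 72.1 / 0.177 = 407.34 years ≈ 407 growth rings.

407 growth rings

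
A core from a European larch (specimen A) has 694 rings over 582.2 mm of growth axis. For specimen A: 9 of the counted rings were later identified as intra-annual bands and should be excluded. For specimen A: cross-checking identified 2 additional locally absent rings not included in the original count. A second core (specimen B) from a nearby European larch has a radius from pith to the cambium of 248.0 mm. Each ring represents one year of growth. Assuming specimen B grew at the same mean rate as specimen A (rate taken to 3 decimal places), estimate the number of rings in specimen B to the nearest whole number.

Specimen A: after corrections the count is 694 − 9 + 2 = 687 rings.
A: Mean rate = 582.2 mm / 687 years ≈ 0.847 mm/year.
For B, 248.0 / 0.847 = 292.80 years ≈ 293 rings.

293 rings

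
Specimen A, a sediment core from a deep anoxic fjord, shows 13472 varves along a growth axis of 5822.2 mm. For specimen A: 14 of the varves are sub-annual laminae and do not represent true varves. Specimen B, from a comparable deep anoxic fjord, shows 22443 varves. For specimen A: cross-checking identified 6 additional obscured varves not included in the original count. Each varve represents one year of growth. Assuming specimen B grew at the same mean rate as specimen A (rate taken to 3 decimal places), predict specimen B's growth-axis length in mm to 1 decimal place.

Specimen A: correcting the raw count gives 13472 − 14 + 6 = 13464 true varves.
A: Mean rate = 5822.2 mm / 13464 years ≈ 0.432 mm/year.
For B, 0.432 mm/year × 22443 years = 9695.4 mm.

9695.4 mm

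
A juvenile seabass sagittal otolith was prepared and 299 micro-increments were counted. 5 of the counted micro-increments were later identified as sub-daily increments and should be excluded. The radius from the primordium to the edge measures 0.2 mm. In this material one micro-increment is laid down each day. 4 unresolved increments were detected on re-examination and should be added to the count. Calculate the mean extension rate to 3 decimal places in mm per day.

0.001 mm per day

Correcting the raw count gives 299 − 5 + 4 = 298 true micro-increments.
Mean rate = 0.2 mm / 298 days ≈ 0.001 mm per day.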